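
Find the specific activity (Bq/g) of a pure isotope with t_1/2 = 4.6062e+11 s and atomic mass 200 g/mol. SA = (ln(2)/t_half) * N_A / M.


lambda = ln(2) / t_half = ln(2) / 4.6062e+11 = 1.504813e-12 /s
SA = lambda * N_A / M
SA = 1.504813e-12 * 6.022e23 / 200
SA = 4.5310e+09 Bq/g

4.5310e+09


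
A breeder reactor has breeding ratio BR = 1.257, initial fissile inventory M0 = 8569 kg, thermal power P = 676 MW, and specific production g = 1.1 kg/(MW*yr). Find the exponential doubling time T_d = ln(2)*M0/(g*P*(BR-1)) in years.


Breeding gain G = BR - 1 = 1.257 - 1 = 0.257
Fissile production rate = g * P * G = 1.1 * 676 * 0.257 = 191.1052 kg/yr
T_d = ln(2) * M0 / (g * P * G)
T_d = ln(2) * 8569 / 191.1052 = 31.080 yr

31.080


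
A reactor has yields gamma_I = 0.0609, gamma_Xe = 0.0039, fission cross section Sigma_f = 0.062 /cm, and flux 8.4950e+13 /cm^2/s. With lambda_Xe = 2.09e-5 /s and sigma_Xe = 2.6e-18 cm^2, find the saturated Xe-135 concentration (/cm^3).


Xe_eq = (gamma_I + gamma_Xe) * Sigma_f * phi / (lambda_Xe + sigma_Xe * phi)
Numerator = (0.0609 + 0.0039) * 0.062 * 8.4950e+13 = 3.412951e+11
Denominator = 2.09e-5 + 2.6e-18 * 8.4950e+13 = 2.417700e-04
Xe_eq = 3.412951e+11 / 2.417700e-04 = 1.4117e+15 /cm^3

1.4117e+15


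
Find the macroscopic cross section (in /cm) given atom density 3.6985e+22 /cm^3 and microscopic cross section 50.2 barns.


Sigma = N * sigma_barns * 1e-24
Sigma = 3.6985e+22 * 50.2 * 1e-24
Sigma = 1.8566 /cm

1.8566


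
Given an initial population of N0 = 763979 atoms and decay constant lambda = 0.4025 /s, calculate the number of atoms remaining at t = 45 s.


N = N0 * exp(-lambda * t)
N = 763979 * exp(-0.4025 * 45)
N = 0.010397

0.010397


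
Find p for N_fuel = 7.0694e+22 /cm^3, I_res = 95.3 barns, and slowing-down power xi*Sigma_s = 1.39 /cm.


p = exp(-N * I * 1e-24 / (xi*Sigma_s))
p = exp(-7.0694e+22 * 95.3 * 1e-24 / 1.39)
p = 0.0078530

0.0078530


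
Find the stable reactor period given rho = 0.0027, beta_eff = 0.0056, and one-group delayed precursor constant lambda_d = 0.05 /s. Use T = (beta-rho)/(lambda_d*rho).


T = (beta - rho) / (lambda_d * rho)
T = (0.0056 - 0.0027) / (0.05 * 0.0027)
T = 21.481 s

21.481


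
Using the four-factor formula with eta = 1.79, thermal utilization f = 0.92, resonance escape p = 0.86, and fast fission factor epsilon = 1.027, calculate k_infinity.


k_inf = eta * f * p * epsilon
k_inf = 1.79 * 0.92 * 0.86 * 1.027
k_inf = 1.4545

1.4545


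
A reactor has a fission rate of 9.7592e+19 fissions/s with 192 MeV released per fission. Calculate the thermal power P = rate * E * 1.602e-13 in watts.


P = fission_rate * E_MeV * 1.602e-13
P = 9.7592e+19 * 192 * 1.602e-13
P = 3.0018e+09 W

3.0018e+09


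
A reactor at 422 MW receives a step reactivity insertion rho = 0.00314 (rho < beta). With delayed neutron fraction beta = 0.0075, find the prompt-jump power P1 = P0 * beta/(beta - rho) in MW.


P1/P0 = beta / (beta - rho)
P1/P0 = 0.0075 / (0.0075 - 0.00314) = 1.720183
P1 = 422 * 1.720183 = 725.92 MW

725.92


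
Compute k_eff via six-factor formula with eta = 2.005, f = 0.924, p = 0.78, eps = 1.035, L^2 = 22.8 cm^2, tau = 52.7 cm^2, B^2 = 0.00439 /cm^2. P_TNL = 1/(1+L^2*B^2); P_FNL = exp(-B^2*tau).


k_inf = eta*f*p*eps = 2.005*0.924*0.78*1.035 = 1.495620
P_TNL = 1/(1 + L^2*B^2) = 1/(1 + 22.8*0.00439) = 0.9090149
P_FNL = exp(-B^2*tau) = exp(-0.00439*52.7) = 0.7934593
k_eff = k_inf * P_TNL * P_FNL = 1.495620 * 0.9090149 * 0.7934593
k_eff = 1.0787

1.0787


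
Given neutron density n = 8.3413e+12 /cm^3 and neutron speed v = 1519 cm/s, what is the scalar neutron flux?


phi = n * v
phi = 8.3413e+12 * 1519
phi = 1.2670e+16 /cm^2/s

1.2670e+16


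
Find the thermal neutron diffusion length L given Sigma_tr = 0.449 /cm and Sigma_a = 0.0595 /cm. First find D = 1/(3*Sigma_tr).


D = 1 / (3 * Sigma_tr) = 1 / (3 * 0.449) = 0.7423905 cm
L = sqrt(D / Sigma_a)
L = sqrt(0.7423905 / 0.0595)
L = 3.5323 cm

3.5323


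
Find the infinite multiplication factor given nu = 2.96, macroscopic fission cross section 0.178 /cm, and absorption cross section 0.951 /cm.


k_inf = nu * Sigma_f / Sigma_a
k_inf = 2.96 * 0.178 / 0.951
k_inf = 0.55403

0.55403


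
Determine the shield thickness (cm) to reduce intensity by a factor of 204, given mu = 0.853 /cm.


x = ln(factor) / mu
x = ln(204) / 0.853
x = 6.2346 cm

6.2346


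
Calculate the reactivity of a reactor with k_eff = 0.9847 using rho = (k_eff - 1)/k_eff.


rho = (k_eff - 1) / k_eff
rho = (0.9847 - 1) / 0.9847
rho = -0.015538

-0.015538


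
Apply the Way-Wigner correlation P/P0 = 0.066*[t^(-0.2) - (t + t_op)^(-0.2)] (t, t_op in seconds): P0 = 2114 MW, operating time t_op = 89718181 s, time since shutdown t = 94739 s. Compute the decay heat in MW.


P/P0 = 0.066 * [t^(-0.2) - (t + t_op)^(-0.2)]
P/P0 = 0.066 * [94739^(-0.2) - (94739 + 89718181)^(-0.2)]
P/P0 = 0.066 * [0.1010868 - 0.02566447] = 0.004977874
P = 2114 * 0.004977874 = 10.523 MW

10.523


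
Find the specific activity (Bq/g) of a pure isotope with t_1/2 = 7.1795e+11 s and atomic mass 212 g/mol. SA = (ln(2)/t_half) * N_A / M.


lambda = ln(2) / t_half = ln(2) / 7.1795e+11 = 9.654533e-13 /s
SA = lambda * N_A / M
SA = 9.654533e-13 * 6.022e23 / 212
SA = 2.7424e+09 Bq/g

2.7424e+09


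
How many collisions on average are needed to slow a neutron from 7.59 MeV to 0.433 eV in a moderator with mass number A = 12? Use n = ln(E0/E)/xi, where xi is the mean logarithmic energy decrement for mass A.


xi = 1 + (A-1)^2/(2A)*ln((A-1)/(A+1)) = 0.1577690 (for A = 12)
n = ln(E0/E) / xi
n = ln(7.59e6 / 0.433) / 0.1577690
n = ln(1.752887e+07) / 0.1577690 = 105.72

105.72


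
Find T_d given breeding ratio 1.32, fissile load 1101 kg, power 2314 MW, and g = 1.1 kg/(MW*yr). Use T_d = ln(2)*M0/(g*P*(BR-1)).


Breeding gain G = BR - 1 = 1.32 - 1 = 0.32
Fissile production rate = g * P * G = 1.1 * 2314 * 0.32 = 814.528 kg/yr
T_d = ln(2) * M0 / (g * P * G)
T_d = ln(2) * 1101 / 814.528 = 0.93693 yr

0.93693


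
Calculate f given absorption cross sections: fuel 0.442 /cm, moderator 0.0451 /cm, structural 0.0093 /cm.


f = Sigma_a_fuel / (Sigma_a_fuel + Sigma_a_mod + Sigma_a_other)
f = 0.442 / (0.442 + 0.0451 + 0.0093)
f = 0.89041

0.89041


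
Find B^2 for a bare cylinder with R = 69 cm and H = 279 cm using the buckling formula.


B^2 = (2.405/R)^2 + (pi/H)^2
B^2 = (2.405/69)^2 + (pi/279)^2
B^2 = 0.0013417 /cm^2

0.0013417


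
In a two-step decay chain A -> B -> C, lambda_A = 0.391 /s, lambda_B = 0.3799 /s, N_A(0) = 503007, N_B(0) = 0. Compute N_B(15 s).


N_B(t) = lambda_A * N_A0 / (lambda_B - lambda_A) * [exp(-lambda_A*t) - exp(-lambda_B*t)]
exp(-0.391*15) = 0.002837023; exp(-0.3799*15) = 0.003350988
N_B = 0.391 * 503007 / (0.3799 - 0.391) * (0.002837023 - 0.003350988)
N_B = 9106.7

9106.7


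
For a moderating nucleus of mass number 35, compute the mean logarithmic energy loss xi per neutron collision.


xi = 1 + (A-1)^2/(2A) * ln((A-1)/(A+1))
xi = 1 + (35-1)^2/(2*35) * ln((35-1)/(35 +1))
xi = 0.056070

0.056070


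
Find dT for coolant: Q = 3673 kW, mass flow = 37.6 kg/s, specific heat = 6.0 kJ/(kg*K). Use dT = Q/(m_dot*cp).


dT = Q / (m_dot * cp)
dT = 3673 / (37.6 * 6.0)
dT = 16.281 C

16.281


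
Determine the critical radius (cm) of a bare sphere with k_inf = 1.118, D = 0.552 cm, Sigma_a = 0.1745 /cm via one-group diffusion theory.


L^2 = D / Sigma_a = 0.552 / 0.1745 = 3.163324 cm^2
B_m^2 = (k_inf - 1) / L^2 = (1.118 - 1) / 3.163324 = 0.03730253 /cm^2
For a bare sphere: B_g = pi/R, so R_c = pi / sqrt(B_m^2)
R_c = pi / sqrt(0.03730253) = 16.266 cm

16.266


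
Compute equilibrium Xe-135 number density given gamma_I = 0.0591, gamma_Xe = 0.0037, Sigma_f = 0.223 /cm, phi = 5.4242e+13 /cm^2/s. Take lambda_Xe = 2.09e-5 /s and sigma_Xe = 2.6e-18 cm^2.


Xe_eq = (gamma_I + gamma_Xe) * Sigma_f * phi / (lambda_Xe + sigma_Xe * phi)
Numerator = (0.0591 + 0.0037) * 0.223 * 5.4242e+13 = 7.596267e+11
Denominator = 2.09e-5 + 2.6e-18 * 5.4242e+13 = 1.619292e-04
Xe_eq = 7.596267e+11 / 1.619292e-04 = 4.6911e+15 /cm^3

4.6911e+15


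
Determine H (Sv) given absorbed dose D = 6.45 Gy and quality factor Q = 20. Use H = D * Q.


H = D * Q
H = 6.45 * 20
H = 129.00 Sv

129.00


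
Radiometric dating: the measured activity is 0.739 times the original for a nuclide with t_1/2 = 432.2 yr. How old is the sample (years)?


lambda = ln(2) / t_half = ln(2) / 432.2 = 0.001603765 /yr
t = -ln(A/A0) / lambda
t = -ln(0.739) / 0.001603765
t = 188.59 yr

188.59


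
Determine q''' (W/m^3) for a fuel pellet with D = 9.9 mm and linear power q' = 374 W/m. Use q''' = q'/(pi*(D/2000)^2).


r = D / 2 / 1000 = 9.9 / 2 / 1000 = 0.00495 m
q''' = q' / (pi * r^2)
q''' = 374 / (pi * 0.00495^2)
q''' = 4.8586e+06 W/m^3

4.8586e+06


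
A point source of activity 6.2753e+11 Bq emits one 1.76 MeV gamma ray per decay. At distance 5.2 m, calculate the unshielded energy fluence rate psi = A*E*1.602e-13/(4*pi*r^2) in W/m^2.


psi = A * E * 1.602e-13 / (4*pi*r^2)
psi = 6.2753e+11 * 1.76 * 1.602e-13 / (4*pi*5.2^2)
psi = 5.2071e-04 W/m^2

5.2071e-04


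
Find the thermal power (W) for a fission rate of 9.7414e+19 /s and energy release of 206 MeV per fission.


P = fission_rate * E_MeV * 1.602e-13
P = 9.7414e+19 * 206 * 1.602e-13
P = 3.2148e+09 W

3.2148e+09


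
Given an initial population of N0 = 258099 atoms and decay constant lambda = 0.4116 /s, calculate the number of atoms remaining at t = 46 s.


N = N0 * exp(-lambda * t)
N = 258099 * exp(-0.4116 * 46)
N = 0.0015454

0.0015454


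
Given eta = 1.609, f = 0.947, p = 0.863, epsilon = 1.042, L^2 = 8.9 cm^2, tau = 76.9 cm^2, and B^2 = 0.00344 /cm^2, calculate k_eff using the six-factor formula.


k_inf = eta*f*p*eps = 1.609*0.947*0.863*1.042 = 1.370202
P_TNL = 1/(1 + L^2*B^2) = 1/(1 + 8.9*0.00344) = 0.9702935
P_FNL = exp(-B^2*tau) = exp(-0.00344*76.9) = 0.7675620
k_eff = k_inf * P_TNL * P_FNL = 1.370202 * 0.9702935 * 0.7675620
k_eff = 1.0205

1.0205


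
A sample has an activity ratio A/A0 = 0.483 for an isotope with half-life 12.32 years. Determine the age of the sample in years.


lambda = ln(2) / t_half = ln(2) / 12.32 = 0.05626195 /yr
t = -ln(A/A0) / lambda
t = -ln(0.483) / 0.05626195
t = 12.935 yr

12.935


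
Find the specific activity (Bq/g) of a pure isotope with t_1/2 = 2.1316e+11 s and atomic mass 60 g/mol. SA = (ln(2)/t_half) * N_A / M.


lambda = ln(2) / t_half = ln(2) / 2.1316e+11 = 3.251769e-12 /s
SA = lambda * N_A / M
SA = 3.251769e-12 * 6.022e23 / 60
SA = 3.2637e+10 Bq/g

3.2637e+10


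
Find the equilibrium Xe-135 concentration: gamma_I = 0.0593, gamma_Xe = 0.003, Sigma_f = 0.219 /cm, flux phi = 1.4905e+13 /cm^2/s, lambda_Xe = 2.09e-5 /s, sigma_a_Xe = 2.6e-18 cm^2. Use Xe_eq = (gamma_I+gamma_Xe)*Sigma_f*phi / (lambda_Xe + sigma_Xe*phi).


Xe_eq = (gamma_I + gamma_Xe) * Sigma_f * phi / (lambda_Xe + sigma_Xe * phi)
Numerator = (0.0593 + 0.003) * 0.219 * 1.4905e+13 = 2.033593e+11
Denominator = 2.09e-5 + 2.6e-18 * 1.4905e+13 = 5.965300e-05
Xe_eq = 2.033593e+11 / 5.965300e-05 = 3.4090e+15 /cm^3

3.4090e+15


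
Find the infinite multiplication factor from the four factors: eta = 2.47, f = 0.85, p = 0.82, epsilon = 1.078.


k_inf = eta * f * p * epsilon
k_inf = 2.47 * 0.85 * 0.82 * 1.078
k_inf = 1.8559

1.8559


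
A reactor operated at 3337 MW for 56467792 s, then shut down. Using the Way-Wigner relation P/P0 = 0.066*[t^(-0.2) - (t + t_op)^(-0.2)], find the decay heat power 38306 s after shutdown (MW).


P/P0 = 0.066 * [t^(-0.2) - (t + t_op)^(-0.2)]
P/P0 = 0.066 * [38306^(-0.2) - (38306 + 56467792)^(-0.2)]
P/P0 = 0.066 * [0.1211565 - 0.02815665] = 0.006137990
P = 3337 * 0.006137990 = 20.482 MW

20.482


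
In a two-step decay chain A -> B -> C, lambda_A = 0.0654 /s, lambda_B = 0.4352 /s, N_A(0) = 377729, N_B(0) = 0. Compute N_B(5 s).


N_B(t) = lambda_A * N_A0 / (lambda_B - lambda_A) * [exp(-lambda_A*t) - exp(-lambda_B*t)]
exp(-0.0654*5) = 0.7210837; exp(-0.4352*5) = 0.1134946
N_B = 0.0654 * 377729 / (0.4352 - 0.0654) * (0.7210837 - 0.1134946)
N_B = 40588

40588


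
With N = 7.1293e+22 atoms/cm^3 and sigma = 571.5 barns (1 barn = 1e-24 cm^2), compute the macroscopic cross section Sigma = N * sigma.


Sigma = N * sigma_barns * 1e-24
Sigma = 7.1293e+22 * 571.5 * 1e-24
Sigma = 40.744 /cm

40.744


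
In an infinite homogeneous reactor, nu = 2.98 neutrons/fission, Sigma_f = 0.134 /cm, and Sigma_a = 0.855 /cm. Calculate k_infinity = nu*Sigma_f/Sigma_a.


k_inf = nu * Sigma_f / Sigma_a
k_inf = 2.98 * 0.134 / 0.855
k_inf = 0.46704

0.46704


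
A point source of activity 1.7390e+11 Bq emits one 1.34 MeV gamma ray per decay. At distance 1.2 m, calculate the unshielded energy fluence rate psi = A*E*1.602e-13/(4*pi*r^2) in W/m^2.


psi = A * E * 1.602e-13 / (4*pi*r^2)
psi = 1.7390e+11 * 1.34 * 1.602e-13 / (4*pi*1.2^2)
psi = 0.0020630 W/m^2

0.0020630


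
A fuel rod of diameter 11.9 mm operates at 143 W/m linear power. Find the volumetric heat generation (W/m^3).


r = D / 2 / 1000 = 11.9 / 2 / 1000 = 0.00595 m
q''' = q' / (pi * r^2)
q''' = 143 / (pi * 0.00595^2)
q''' = 1.2857e+06 W/m^3

1.2857e+06


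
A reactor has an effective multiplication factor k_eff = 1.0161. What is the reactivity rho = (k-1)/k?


rho = (k_eff - 1) / k_eff
rho = (1.0161 - 1) / 1.0161
rho = 0.015845

0.015845


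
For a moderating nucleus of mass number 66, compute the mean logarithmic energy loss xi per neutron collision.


xi = 1 + (A-1)^2/(2A) * ln((A-1)/(A+1))
xi = 1 + (66-1)^2/(2*66) * ln((66-1)/(66 +1))
xi = 0.029999

0.029999


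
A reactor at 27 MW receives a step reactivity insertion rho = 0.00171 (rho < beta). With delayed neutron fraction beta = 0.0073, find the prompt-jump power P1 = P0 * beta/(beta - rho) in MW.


P1/P0 = beta / (beta - rho)
P1/P0 = 0.0073 / (0.0073 - 0.00171) = 1.305903
P1 = 27 * 1.305903 = 35.259 MW

35.259


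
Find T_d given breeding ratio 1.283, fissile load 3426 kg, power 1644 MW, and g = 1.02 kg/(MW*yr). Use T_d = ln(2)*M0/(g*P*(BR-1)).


Breeding gain G = BR - 1 = 1.283 - 1 = 0.283
Fissile production rate = g * P * G = 1.02 * 1644 * 0.283 = 474.55704 kg/yr
T_d = ln(2) * M0 / (g * P * G)
T_d = ln(2) * 3426 / 474.55704 = 5.0041 yr

5.0041


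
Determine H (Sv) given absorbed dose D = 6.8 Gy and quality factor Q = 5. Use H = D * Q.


H = D * Q
H = 6.8 * 5
H = 34.000 Sv

34.000


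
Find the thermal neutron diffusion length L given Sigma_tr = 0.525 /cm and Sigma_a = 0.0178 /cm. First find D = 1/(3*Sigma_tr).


D = 1 / (3 * Sigma_tr) = 1 / (3 * 0.525) = 0.6349206 cm
L = sqrt(D / Sigma_a)
L = sqrt(0.6349206 / 0.0178)
L = 5.9724 cm

5.9724


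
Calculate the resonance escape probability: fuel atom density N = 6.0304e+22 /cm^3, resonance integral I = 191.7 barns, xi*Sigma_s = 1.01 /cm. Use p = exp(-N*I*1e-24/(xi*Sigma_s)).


p = exp(-N * I * 1e-24 / (xi*Sigma_s))
p = exp(-6.0304e+22 * 191.7 * 1e-24 / 1.01)
p = 1.0694e-05

1.0694e-05


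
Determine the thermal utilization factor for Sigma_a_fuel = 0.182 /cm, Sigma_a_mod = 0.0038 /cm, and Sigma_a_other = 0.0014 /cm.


f = Sigma_a_fuel / (Sigma_a_fuel + Sigma_a_mod + Sigma_a_other)
f = 0.182 / (0.182 + 0.0038 + 0.0014)
f = 0.97222

0.97222


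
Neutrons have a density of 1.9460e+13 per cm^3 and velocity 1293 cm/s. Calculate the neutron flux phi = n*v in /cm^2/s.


phi = n * v
phi = 1.9460e+13 * 1293
phi = 2.5162e+16 /cm^2/s

2.5162e+16


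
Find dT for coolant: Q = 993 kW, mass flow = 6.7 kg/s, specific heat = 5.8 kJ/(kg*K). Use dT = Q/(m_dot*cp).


dT = Q / (m_dot * cp)
dT = 993 / (6.7 * 5.8)
dT = 25.553 C

25.553


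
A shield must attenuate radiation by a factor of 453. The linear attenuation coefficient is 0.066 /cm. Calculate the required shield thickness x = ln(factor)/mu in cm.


x = ln(factor) / mu
x = ln(453) / 0.066
x = 92.665 cm

92.665


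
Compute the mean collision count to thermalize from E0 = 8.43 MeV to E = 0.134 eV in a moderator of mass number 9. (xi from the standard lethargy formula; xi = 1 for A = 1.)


xi = 1 + (A-1)^2/(2A)*ln((A-1)/(A+1)) = 0.2066007 (for A = 9)
n = ln(E0/E) / xi
n = ln(8.43e6 / 0.134) / 0.2066007
n = ln(6.291045e+07) / 0.2066007 = 86.918

86.918


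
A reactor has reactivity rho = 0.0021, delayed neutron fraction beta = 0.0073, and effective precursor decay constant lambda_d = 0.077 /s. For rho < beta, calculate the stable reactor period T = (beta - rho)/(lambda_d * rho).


T = (beta - rho) / (lambda_d * rho)
T = (0.0073 - 0.0021) / (0.077 * 0.0021)
T = 32.158 s

32.158


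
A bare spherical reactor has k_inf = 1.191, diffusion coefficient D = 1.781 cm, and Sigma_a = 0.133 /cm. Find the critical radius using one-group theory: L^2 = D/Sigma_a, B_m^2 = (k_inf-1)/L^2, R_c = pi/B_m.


L^2 = D / Sigma_a = 1.781 / 0.133 = 13.39098 cm^2
B_m^2 = (k_inf - 1) / L^2 = (1.191 - 1) / 13.39098 = 0.01426333 /cm^2
For a bare sphere: B_g = pi/R, so R_c = pi / sqrt(B_m^2)
R_c = pi / sqrt(0.01426333) = 26.305 cm

26.305


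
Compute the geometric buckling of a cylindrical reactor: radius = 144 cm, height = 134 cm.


B^2 = (2.405/R)^2 + (pi/H)^2
B^2 = (2.405/144)^2 + (pi/134)^2
B^2 = 8.2859e-04 /cm^2

8.2859e-04


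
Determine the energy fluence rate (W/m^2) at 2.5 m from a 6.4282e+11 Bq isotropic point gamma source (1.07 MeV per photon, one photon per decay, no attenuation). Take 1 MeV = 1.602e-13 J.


psi = A * E * 1.602e-13 / (4*pi*r^2)
psi = 6.4282e+11 * 1.07 * 1.602e-13 / (4*pi*2.5^2)
psi = 0.0014030 W/m^2

0.0014030


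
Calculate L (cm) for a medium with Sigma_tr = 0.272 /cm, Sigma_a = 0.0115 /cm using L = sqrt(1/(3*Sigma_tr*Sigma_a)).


D = 1 / (3 * Sigma_tr) = 1 / (3 * 0.272) = 1.225490 cm
L = sqrt(D / Sigma_a)
L = sqrt(1.225490 / 0.0115)
L = 10.323 cm

10.323


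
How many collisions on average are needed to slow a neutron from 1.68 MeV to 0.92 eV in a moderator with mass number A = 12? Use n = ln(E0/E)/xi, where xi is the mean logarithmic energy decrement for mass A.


xi = 1 + (A-1)^2/(2A)*ln((A-1)/(A+1)) = 0.1577690 (for A = 12)
n = ln(E0/E) / xi
n = ln(1.68e6 / 0.92) / 0.1577690
n = ln(1.826087e+06) / 0.1577690 = 91.385

91.385


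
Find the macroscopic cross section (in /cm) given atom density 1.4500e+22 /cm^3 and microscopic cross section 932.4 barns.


Sigma = N * sigma_barns * 1e-24
Sigma = 1.4500e+22 * 932.4 * 1e-24
Sigma = 13.520 /cm

13.520


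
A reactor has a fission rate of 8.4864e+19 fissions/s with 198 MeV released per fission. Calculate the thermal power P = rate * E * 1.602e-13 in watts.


P = fission_rate * E_MeV * 1.602e-13
P = 8.4864e+19 * 198 * 1.602e-13
P = 2.6919e+09 W

2.6919e+09


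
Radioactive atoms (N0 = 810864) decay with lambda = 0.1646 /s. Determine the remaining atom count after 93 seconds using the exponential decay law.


N = N0 * exp(-lambda * t)
N = 810864 * exp(-0.1646 * 93)
N = 0.18233

0.18233


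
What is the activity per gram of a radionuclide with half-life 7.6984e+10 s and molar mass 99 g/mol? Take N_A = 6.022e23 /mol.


lambda = ln(2) / t_half = ln(2) / 7.6984e+10 = 9.003782e-12 /s
SA = lambda * N_A / M
SA = 9.003782e-12 * 6.022e23 / 99
SA = 5.4768e+10 Bq/g

5.4768e+10


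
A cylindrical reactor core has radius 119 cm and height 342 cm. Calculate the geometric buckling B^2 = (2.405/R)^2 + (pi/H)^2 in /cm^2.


B^2 = (2.405/R)^2 + (pi/H)^2
B^2 = (2.405/119)^2 + (pi/342)^2
B^2 = 4.9283e-04 /cm^2

4.9283e-04


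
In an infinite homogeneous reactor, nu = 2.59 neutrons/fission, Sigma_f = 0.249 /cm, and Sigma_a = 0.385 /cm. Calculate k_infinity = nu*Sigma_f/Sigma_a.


k_inf = nu * Sigma_f / Sigma_a
k_inf = 2.59 * 0.249 / 0.385
k_inf = 1.6751

1.6751


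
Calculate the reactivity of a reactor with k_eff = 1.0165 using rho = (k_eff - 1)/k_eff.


rho = (k_eff - 1) / k_eff
rho = (1.0165 - 1) / 1.0165
rho = 0.016232

0.016232


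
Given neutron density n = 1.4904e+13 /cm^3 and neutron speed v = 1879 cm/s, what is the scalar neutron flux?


phi = n * v
phi = 1.4904e+13 * 1879
phi = 2.8005e+16 /cm^2/s

2.8005e+16


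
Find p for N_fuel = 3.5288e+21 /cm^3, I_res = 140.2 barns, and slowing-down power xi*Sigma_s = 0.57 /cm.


p = exp(-N * I * 1e-24 / (xi*Sigma_s))
p = exp(-3.5288e+21 * 140.2 * 1e-24 / 0.57)
p = 0.41981

0.41981


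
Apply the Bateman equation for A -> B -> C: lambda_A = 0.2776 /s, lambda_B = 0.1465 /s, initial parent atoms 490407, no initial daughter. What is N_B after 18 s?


N_B(t) = lambda_A * N_A0 / (lambda_B - lambda_A) * [exp(-lambda_A*t) - exp(-lambda_B*t)]
exp(-0.2776*18) = 0.006759543; exp(-0.1465*18) = 0.07157567
N_B = 0.2776 * 490407 / (0.1465 - 0.2776) * (0.006759543 - 0.07157567)
N_B = 67306

67306


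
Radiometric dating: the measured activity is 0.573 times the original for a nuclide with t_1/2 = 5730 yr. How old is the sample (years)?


lambda = ln(2) / t_half = ln(2) / 5730 = 1.209681e-04 /yr
t = -ln(A/A0) / lambda
t = -ln(0.573) / 1.209681e-04
t = 4603.4 yr

4603.4


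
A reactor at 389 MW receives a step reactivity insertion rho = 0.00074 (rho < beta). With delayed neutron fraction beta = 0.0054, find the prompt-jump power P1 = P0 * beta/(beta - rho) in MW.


P1/P0 = beta / (beta - rho)
P1/P0 = 0.0054 / (0.0054 - 0.00074) = 1.158798
P1 = 389 * 1.158798 = 450.77 MW

450.77


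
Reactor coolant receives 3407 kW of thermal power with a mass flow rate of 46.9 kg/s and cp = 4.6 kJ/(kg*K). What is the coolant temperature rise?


dT = Q / (m_dot * cp)
dT = 3407 / (46.9 * 4.6)
dT = 15.792 C

15.792


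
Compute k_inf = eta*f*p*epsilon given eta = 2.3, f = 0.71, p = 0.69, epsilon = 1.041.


k_inf = eta * f * p * epsilon
k_inf = 2.3 * 0.71 * 0.69 * 1.041
k_inf = 1.1730

1.1730


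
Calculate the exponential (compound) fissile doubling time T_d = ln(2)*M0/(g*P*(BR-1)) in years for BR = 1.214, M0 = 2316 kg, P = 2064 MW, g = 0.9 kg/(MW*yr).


Breeding gain G = BR - 1 = 1.214 - 1 = 0.214
Fissile production rate = g * P * G = 0.9 * 2064 * 0.214 = 397.5264 kg/yr
T_d = ln(2) * M0 / (g * P * G)
T_d = ln(2) * 2316 / 397.5264 = 4.0383 yr

4.0383


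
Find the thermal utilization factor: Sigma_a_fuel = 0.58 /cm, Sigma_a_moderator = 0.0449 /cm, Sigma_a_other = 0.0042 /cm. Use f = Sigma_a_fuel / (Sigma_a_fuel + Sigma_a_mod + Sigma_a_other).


f = Sigma_a_fuel / (Sigma_a_fuel + Sigma_a_mod + Sigma_a_other)
f = 0.58 / (0.58 + 0.0449 + 0.0042)
f = 0.92195

0.92195


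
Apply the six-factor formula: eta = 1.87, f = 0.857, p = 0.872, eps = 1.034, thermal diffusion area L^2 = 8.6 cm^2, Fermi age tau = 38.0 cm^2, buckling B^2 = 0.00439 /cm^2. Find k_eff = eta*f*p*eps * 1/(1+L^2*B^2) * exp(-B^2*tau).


k_inf = eta*f*p*eps = 1.87*0.857*0.872*1.034 = 1.444972
P_TNL = 1/(1 + L^2*B^2) = 1/(1 + 8.6*0.00439) = 0.9636195
P_FNL = exp(-B^2*tau) = exp(-0.00439*38.0) = 0.8463519
k_eff = k_inf * P_TNL * P_FNL = 1.444972 * 0.9636195 * 0.8463519
k_eff = 1.1785

1.1785


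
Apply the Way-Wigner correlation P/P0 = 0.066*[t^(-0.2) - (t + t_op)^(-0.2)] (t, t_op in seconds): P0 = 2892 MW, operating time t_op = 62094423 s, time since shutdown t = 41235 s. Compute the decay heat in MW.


P/P0 = 0.066 * [t^(-0.2) - (t + t_op)^(-0.2)]
P/P0 = 0.066 * [41235^(-0.2) - (41235 + 62094423)^(-0.2)]
P/P0 = 0.066 * [0.1193842 - 0.02762688] = 0.006055983
P = 2892 * 0.006055983 = 17.514 MW

17.514


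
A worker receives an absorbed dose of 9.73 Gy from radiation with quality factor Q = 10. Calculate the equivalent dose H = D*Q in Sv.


H = D * Q
H = 9.73 * 10
H = 97.300 Sv

97.300


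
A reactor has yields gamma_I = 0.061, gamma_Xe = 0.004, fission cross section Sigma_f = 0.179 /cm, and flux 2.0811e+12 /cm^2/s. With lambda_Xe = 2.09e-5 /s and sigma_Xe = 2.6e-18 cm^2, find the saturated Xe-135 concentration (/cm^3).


Xe_eq = (gamma_I + gamma_Xe) * Sigma_f * phi / (lambda_Xe + sigma_Xe * phi)
Numerator = (0.061 + 0.004) * 0.179 * 2.0811e+12 = 2.421360e+10
Denominator = 2.09e-5 + 2.6e-18 * 2.0811e+12 = 2.631086e-05
Xe_eq = 2.421360e+10 / 2.631086e-05 = 9.2029e+14 /cm^3

9.2029e+14


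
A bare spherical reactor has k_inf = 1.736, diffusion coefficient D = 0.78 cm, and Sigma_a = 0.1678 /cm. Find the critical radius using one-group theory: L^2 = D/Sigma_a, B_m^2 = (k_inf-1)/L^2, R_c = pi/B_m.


L^2 = D / Sigma_a = 0.78 / 0.1678 = 4.648391 cm^2
B_m^2 = (k_inf - 1) / L^2 = (1.736 - 1) / 4.648391 = 0.1583344 /cm^2
For a bare sphere: B_g = pi/R, so R_c = pi / sqrt(B_m^2)
R_c = pi / sqrt(0.1583344) = 7.8952 cm

7.8952


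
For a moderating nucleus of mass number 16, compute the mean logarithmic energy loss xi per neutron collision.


xi = 1 + (A-1)^2/(2A) * ln((A-1)/(A+1))
xi = 1 + (16-1)^2/(2*16) * ln((16-1)/(16 +1))
xi = 0.11995

0.11995


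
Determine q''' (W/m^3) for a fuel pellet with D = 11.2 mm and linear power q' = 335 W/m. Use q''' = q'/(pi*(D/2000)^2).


r = D / 2 / 1000 = 11.2 / 2 / 1000 = 0.0056 m
q''' = q' / (pi * r^2)
q''' = 335 / (pi * 0.0056^2)
q''' = 3.4003e+06 W/m^3

3.4003e+06


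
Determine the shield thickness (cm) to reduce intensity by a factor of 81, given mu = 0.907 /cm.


x = ln(factor) / mu
x = ln(81) / 0.907
x = 4.8450 cm

4.8450


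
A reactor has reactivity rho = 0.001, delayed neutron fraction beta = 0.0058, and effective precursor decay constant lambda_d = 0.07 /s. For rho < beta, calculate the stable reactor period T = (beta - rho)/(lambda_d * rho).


T = (beta - rho) / (lambda_d * rho)
T = (0.0058 - 0.001) / (0.07 * 0.001)
T = 68.571 s

68.571


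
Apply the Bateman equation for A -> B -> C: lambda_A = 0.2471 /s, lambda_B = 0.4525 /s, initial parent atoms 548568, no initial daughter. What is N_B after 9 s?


N_B(t) = lambda_A * N_A0 / (lambda_B - lambda_A) * [exp(-lambda_A*t) - exp(-lambda_B*t)]
exp(-0.2471*9) = 0.1081864; exp(-0.4525*9) = 0.01703475
N_B = 0.2471 * 548568 / (0.4525 - 0.2471) * (0.1081864 - 0.01703475)
N_B = 60154

60154


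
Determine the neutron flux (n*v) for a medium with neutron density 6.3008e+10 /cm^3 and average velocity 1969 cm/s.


phi = n * v
phi = 6.3008e+10 * 1969
phi = 1.2406e+14 /cm^2/s

1.2406e+14


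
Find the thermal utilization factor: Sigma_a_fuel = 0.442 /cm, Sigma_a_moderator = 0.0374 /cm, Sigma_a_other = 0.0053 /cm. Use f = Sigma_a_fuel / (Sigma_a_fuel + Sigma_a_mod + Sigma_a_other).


f = Sigma_a_fuel / (Sigma_a_fuel + Sigma_a_mod + Sigma_a_other)
f = 0.442 / (0.442 + 0.0374 + 0.0053)
f = 0.91190

0.91190


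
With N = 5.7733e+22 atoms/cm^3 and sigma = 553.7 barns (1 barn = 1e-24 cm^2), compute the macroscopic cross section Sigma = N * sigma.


Sigma = N * sigma_barns * 1e-24
Sigma = 5.7733e+22 * 553.7 * 1e-24
Sigma = 31.967 /cm

31.967


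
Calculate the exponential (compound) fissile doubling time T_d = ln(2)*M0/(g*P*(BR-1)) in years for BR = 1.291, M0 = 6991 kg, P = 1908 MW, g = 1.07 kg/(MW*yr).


Breeding gain G = BR - 1 = 1.291 - 1 = 0.291
Fissile production rate = g * P * G = 1.07 * 1908 * 0.291 = 594.09396 kg/yr
T_d = ln(2) * M0 / (g * P * G)
T_d = ln(2) * 6991 / 594.09396 = 8.1566 yr

8.1566


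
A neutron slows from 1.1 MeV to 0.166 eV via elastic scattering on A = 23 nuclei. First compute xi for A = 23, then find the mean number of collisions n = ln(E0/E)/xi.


xi = 1 + (A-1)^2/(2A)*ln((A-1)/(A+1)) = 0.08448899 (for A = 23)
n = ln(E0/E) / xi
n = ln(1.1e6 / 0.166) / 0.08448899
n = ln(6.626506e+06) / 0.08448899 = 185.90

185.90


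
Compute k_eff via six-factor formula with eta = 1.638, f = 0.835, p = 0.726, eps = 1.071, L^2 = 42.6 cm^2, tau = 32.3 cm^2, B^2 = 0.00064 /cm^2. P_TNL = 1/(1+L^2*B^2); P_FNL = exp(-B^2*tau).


k_inf = eta*f*p*eps = 1.638*0.835*0.726*1.071 = 1.063473
P_TNL = 1/(1 + L^2*B^2) = 1/(1 + 42.6*0.00064) = 0.9734596
P_FNL = exp(-B^2*tau) = exp(-0.00064*32.3) = 0.9795402
k_eff = k_inf * P_TNL * P_FNL = 1.063473 * 0.9734596 * 0.9795402
k_eff = 1.0141

1.0141


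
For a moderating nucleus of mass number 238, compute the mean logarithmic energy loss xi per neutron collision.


xi = 1 + (A-1)^2/(2A) * ln((A-1)/(A+1))
xi = 1 + (238-1)^2/(2*238) * ln((238-1)/(238 +1))
xi = 0.0083799

0.0083799


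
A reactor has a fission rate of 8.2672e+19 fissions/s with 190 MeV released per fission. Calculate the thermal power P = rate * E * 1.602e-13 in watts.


P = fission_rate * E_MeV * 1.602e-13
P = 8.2672e+19 * 190 * 1.602e-13
P = 2.5164e+09 W

2.5164e+09


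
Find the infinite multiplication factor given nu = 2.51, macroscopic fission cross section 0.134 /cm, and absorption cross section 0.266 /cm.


k_inf = nu * Sigma_f / Sigma_a
k_inf = 2.51 * 0.134 / 0.266
k_inf = 1.2644

1.2644


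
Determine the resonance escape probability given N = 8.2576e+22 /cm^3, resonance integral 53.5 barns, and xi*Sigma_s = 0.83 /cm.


p = exp(-N * I * 1e-24 / (xi*Sigma_s))
p = exp(-8.2576e+22 * 53.5 * 1e-24 / 0.83)
p = 0.0048797

0.0048797


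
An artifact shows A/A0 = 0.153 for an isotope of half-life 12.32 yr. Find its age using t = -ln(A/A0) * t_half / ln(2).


lambda = ln(2) / t_half = ln(2) / 12.32 = 0.05626195 /yr
t = -ln(A/A0) / lambda
t = -ln(0.153) / 0.05626195
t = 33.367 yr

33.367


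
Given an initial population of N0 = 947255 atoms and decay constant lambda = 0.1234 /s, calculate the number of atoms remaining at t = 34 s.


N = N0 * exp(-lambda * t)
N = 947255 * exp(-0.1234 * 34)
N = 14267

14267


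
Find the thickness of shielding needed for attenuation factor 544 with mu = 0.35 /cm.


x = ln(factor) / mu
x = ln(544) / 0.35
x = 17.997 cm

17.997


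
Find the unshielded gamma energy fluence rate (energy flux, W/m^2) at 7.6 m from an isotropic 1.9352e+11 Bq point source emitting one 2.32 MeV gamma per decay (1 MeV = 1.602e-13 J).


psi = A * E * 1.602e-13 / (4*pi*r^2)
psi = 1.9352e+11 * 2.32 * 1.602e-13 / (4*pi*7.6^2)
psi = 9.9092e-05 W/m^2

9.9092e-05


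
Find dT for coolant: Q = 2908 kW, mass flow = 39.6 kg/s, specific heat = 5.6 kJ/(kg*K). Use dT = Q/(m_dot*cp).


dT = Q / (m_dot * cp)
dT = 2908 / (39.6 * 5.6)
dT = 13.113 C

13.113


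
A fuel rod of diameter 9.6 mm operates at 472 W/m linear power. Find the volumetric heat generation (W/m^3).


r = D / 2 / 1000 = 9.6 / 2 / 1000 = 0.0048 m
q''' = q' / (pi * r^2)
q''' = 472 / (pi * 0.0048^2)
q''' = 6.5209e+06 W/m^3

6.5209e+06


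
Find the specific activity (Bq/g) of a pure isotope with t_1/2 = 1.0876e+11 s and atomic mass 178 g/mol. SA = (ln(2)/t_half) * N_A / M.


lambda = ln(2) / t_half = ln(2) / 1.0876e+11 = 6.373181e-12 /s
SA = lambda * N_A / M
SA = 6.373181e-12 * 6.022e23 / 178
SA = 2.1561e+10 Bq/g

2.1561e+10


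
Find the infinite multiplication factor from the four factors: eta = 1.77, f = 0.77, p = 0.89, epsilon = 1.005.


k_inf = eta * f * p * epsilon
k_inf = 1.77 * 0.77 * 0.89 * 1.005
k_inf = 1.2190

1.2190


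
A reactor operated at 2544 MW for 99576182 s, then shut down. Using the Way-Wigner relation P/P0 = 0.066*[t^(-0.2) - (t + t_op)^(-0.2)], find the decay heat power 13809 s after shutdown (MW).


P/P0 = 0.066 * [t^(-0.2) - (t + t_op)^(-0.2)]
P/P0 = 0.066 * [13809^(-0.2) - (13809 + 99576182)^(-0.2)]
P/P0 = 0.066 * [0.1485825 - 0.02513951] = 0.008147237
P = 2544 * 0.008147237 = 20.727 MW

20.727


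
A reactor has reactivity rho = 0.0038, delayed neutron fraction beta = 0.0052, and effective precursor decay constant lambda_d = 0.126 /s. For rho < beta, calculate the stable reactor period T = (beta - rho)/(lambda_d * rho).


T = (beta - rho) / (lambda_d * rho)
T = (0.0052 - 0.0038) / (0.126 * 0.0038)
T = 2.9240 s

2.9240


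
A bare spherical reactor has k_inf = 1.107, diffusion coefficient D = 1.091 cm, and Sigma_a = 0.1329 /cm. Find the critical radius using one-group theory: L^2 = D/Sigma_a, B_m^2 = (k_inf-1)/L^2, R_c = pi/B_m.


L^2 = D / Sigma_a = 1.091 / 0.1329 = 8.209180 cm^2
B_m^2 = (k_inf - 1) / L^2 = (1.107 - 1) / 8.209180 = 0.01303419 /cm^2
For a bare sphere: B_g = pi/R, so R_c = pi / sqrt(B_m^2)
R_c = pi / sqrt(0.01303419) = 27.517 cm

27.517


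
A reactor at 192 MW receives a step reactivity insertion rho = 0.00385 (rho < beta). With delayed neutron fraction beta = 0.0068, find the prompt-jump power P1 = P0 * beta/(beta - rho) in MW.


P1/P0 = beta / (beta - rho)
P1/P0 = 0.0068 / (0.0068 - 0.00385) = 2.305085
P1 = 192 * 2.305085 = 442.58 MW

442.58


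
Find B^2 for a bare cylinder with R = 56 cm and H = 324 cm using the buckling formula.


B^2 = (2.405/R)^2 + (pi/H)^2
B^2 = (2.405/56)^2 + (pi/324)^2
B^2 = 0.0019384 /cm^2

0.0019384


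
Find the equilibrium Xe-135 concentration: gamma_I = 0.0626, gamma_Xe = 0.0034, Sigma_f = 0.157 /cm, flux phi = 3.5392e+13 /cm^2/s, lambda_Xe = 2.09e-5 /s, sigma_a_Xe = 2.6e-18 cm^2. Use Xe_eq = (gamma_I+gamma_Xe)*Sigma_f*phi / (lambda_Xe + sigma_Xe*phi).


Xe_eq = (gamma_I + gamma_Xe) * Sigma_f * phi / (lambda_Xe + sigma_Xe * phi)
Numerator = (0.0626 + 0.0034) * 0.157 * 3.5392e+13 = 3.667319e+11
Denominator = 2.09e-5 + 2.6e-18 * 3.5392e+13 = 1.129192e-04
Xe_eq = 3.667319e+11 / 1.129192e-04 = 3.2477e+15 /cm^3

3.2477e+15


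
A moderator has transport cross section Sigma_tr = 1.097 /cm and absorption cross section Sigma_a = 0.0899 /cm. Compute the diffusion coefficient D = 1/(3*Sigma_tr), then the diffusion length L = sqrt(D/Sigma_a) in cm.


D = 1 / (3 * Sigma_tr) = 1 / (3 * 1.097) = 0.3038590 cm
L = sqrt(D / Sigma_a)
L = sqrt(0.3038590 / 0.0899)
L = 1.8385 cm

1.8385


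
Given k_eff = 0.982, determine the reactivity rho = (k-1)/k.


rho = (k_eff - 1) / k_eff
rho = (0.982 - 1) / 0.982
rho = -0.018330

-0.018330


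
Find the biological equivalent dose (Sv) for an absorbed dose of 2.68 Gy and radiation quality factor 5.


H = D * Q
H = 2.68 * 5
H = 13.400 Sv

13.400


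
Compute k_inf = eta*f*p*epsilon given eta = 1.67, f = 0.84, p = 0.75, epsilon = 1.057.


k_inf = eta * f * p * epsilon
k_inf = 1.67 * 0.84 * 0.75 * 1.057
k_inf = 1.1121

1.1121


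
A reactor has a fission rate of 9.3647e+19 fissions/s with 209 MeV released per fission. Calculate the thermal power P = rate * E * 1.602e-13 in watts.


P = fission_rate * E_MeV * 1.602e-13
P = 9.3647e+19 * 209 * 1.602e-13
P = 3.1355e+09 W

3.1355e+09


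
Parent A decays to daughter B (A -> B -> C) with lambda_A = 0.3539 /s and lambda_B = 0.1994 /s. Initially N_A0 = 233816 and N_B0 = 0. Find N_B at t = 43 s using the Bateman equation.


N_B(t) = lambda_A * N_A0 / (lambda_B - lambda_A) * [exp(-lambda_A*t) - exp(-lambda_B*t)]
exp(-0.3539*43) = 2.460576e-07; exp(-0.1994*43) = 1.889175e-04
N_B = 0.3539 * 233816 / (0.1994 - 0.3539) * (2.460576e-07 - 1.889175e-04)
N_B = 101.05

101.05


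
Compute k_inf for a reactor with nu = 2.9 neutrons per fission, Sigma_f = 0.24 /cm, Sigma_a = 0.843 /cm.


k_inf = nu * Sigma_f / Sigma_a
k_inf = 2.9 * 0.24 / 0.843
k_inf = 0.82562

0.82562


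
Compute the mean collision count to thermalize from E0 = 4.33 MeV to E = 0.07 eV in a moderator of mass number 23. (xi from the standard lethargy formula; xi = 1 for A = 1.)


xi = 1 + (A-1)^2/(2A)*ln((A-1)/(A+1)) = 0.08448899 (for A = 23)
n = ln(E0/E) / xi
n = ln(4.33e6 / 0.07) / 0.08448899
n = ln(6.185714e+07) / 0.08448899 = 212.34

212.34


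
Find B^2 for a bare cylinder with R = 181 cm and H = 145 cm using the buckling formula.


B^2 = (2.405/R)^2 + (pi/H)^2
B^2 = (2.405/181)^2 + (pi/145)^2
B^2 = 6.4597e-04 /cm^2

6.4597e-04


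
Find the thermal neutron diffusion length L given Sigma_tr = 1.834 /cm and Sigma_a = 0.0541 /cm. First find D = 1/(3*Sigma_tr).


D = 1 / (3 * Sigma_tr) = 1 / (3 * 1.834) = 0.1817521 cm
L = sqrt(D / Sigma_a)
L = sqrt(0.1817521 / 0.0541)
L = 1.8329 cm

1.8329


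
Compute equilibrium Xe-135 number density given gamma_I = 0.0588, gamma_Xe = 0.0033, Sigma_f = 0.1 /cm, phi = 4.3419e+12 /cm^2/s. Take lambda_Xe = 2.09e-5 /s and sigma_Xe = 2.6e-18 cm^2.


Xe_eq = (gamma_I + gamma_Xe) * Sigma_f * phi / (lambda_Xe + sigma_Xe * phi)
Numerator = (0.0588 + 0.0033) * 0.1 * 4.3419e+12 = 2.696320e+10
Denominator = 2.09e-5 + 2.6e-18 * 4.3419e+12 = 3.218894e-05
Xe_eq = 2.696320e+10 / 3.218894e-05 = 8.3765e+14 /cm^3

8.3765e+14


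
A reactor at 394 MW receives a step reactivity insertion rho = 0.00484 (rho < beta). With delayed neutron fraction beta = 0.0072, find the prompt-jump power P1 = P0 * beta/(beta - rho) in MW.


P1/P0 = beta / (beta - rho)
P1/P0 = 0.0072 / (0.0072 - 0.00484) = 3.050847
P1 = 394 * 3.050847 = 1202.0 MW

1202.0


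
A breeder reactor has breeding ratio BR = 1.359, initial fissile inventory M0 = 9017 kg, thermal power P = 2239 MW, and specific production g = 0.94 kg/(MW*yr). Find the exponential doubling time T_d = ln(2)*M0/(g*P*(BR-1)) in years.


Breeding gain G = BR - 1 = 1.359 - 1 = 0.359
Fissile production rate = g * P * G = 0.94 * 2239 * 0.359 = 755.57294 kg/yr
T_d = ln(2) * M0 / (g * P * G)
T_d = ln(2) * 9017 / 755.57294 = 8.2720 yr

8.2720


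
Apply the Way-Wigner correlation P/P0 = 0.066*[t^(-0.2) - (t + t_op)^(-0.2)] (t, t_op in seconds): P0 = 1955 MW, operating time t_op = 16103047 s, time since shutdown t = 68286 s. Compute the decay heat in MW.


P/P0 = 0.066 * [t^(-0.2) - (t + t_op)^(-0.2)]
P/P0 = 0.066 * [68286^(-0.2) - (68286 + 16103047)^(-0.2)]
P/P0 = 0.066 * [0.1079279 - 0.03616187] = 0.004736558
P = 1955 * 0.004736558 = 9.2600 MW

9.2600


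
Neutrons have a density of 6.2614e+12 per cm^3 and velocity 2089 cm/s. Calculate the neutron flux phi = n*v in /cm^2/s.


phi = n * v
phi = 6.2614e+12 * 2089
phi = 1.3080e+16 /cm^2/s

1.3080e+16


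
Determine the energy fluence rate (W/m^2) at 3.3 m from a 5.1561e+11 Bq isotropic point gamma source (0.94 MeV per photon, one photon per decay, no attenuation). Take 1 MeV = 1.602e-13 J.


psi = A * E * 1.602e-13 / (4*pi*r^2)
psi = 5.1561e+11 * 0.94 * 1.602e-13 / (4*pi*3.3^2)
psi = 5.6738e-04 W/m^2

5.6738e-04


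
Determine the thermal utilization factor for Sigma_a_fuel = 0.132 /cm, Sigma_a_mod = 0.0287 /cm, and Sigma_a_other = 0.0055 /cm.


f = Sigma_a_fuel / (Sigma_a_fuel + Sigma_a_mod + Sigma_a_other)
f = 0.132 / (0.132 + 0.0287 + 0.0055)
f = 0.79422

0.79422


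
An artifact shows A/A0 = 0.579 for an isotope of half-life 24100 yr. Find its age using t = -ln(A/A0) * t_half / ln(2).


lambda = ln(2) / t_half = ln(2) / 24100 = 2.876129e-05 /yr
t = -ln(A/A0) / lambda
t = -ln(0.579) / 2.876129e-05
t = 19000 yr

19000


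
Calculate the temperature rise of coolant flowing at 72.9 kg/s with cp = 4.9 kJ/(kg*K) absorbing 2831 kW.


dT = Q / (m_dot * cp)
dT = 2831 / (72.9 * 4.9)
dT = 7.9253 C

7.9253


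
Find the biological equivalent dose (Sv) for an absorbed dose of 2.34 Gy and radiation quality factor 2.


H = D * Q
H = 2.34 * 2
H = 4.6800 Sv

4.6800


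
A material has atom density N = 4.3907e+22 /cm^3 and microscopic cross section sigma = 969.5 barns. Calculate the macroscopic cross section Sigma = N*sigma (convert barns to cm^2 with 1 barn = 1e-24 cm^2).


Sigma = N * sigma_barns * 1e-24
Sigma = 4.3907e+22 * 969.5 * 1e-24
Sigma = 42.568 /cm

42.568


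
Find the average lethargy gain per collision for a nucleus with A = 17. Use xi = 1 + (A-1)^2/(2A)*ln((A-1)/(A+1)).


xi = 1 + (A-1)^2/(2A) * ln((A-1)/(A+1))
xi = 1 + (17-1)^2/(2*17) * ln((17-1)/(17 +1))
xi = 0.11316

0.11316


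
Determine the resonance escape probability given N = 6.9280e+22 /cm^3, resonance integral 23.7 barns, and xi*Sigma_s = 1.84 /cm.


p = exp(-N * I * 1e-24 / (xi*Sigma_s))
p = exp(-6.9280e+22 * 23.7 * 1e-24 / 1.84)
p = 0.40969

0.40969


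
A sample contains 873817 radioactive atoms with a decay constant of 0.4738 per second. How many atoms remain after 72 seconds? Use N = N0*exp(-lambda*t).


N = N0 * exp(-lambda * t)
N = 873817 * exp(-0.4738 * 72)
N = 1.3368e-09

1.3368e-09


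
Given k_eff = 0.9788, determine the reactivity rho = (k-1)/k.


rho = (k_eff - 1) / k_eff
rho = (0.9788 - 1) / 0.9788
rho = -0.021659

-0.021659


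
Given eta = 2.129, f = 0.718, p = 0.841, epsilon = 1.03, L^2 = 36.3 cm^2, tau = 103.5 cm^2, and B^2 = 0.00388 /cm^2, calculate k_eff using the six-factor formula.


k_inf = eta*f*p*eps = 2.129*0.718*0.841*1.03 = 1.324138
P_TNL = 1/(1 + L^2*B^2) = 1/(1 + 36.3*0.00388) = 0.8765440
P_FNL = exp(-B^2*tau) = exp(-0.00388*103.5) = 0.6692618
k_eff = k_inf * P_TNL * P_FNL = 1.324138 * 0.8765440 * 0.6692618
k_eff = 0.77679

0.77679
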